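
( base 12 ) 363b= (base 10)6095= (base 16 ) 17CF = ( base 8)13717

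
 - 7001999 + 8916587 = 1914588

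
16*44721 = 715536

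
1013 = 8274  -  7261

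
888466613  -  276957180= 611509433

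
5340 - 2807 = 2533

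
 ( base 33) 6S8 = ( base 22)F98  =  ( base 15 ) 232b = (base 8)16452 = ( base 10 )7466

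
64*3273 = 209472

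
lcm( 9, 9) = 9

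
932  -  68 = 864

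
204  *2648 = 540192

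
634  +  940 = 1574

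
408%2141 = 408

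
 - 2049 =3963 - 6012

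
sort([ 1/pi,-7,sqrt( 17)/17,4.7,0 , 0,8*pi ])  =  [-7, 0,0 , sqrt( 17 )/17 , 1/pi, 4.7,  8*pi ]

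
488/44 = 11 + 1/11 = 11.09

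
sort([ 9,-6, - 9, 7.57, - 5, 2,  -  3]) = [ - 9 ,  -  6,- 5 , - 3, 2, 7.57,9 ] 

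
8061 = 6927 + 1134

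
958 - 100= 858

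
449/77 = 449/77 = 5.83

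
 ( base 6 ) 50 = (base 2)11110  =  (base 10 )30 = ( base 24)16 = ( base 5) 110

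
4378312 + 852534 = 5230846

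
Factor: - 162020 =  - 2^2*5^1*8101^1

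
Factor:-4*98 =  - 392  =  -2^3 * 7^2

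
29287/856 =34 + 183/856 = 34.21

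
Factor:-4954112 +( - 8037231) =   -  12991343 = -23^1  *683^1*827^1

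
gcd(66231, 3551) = 1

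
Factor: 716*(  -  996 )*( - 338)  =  241039968=2^5*3^1*13^2*83^1*179^1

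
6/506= 3/253 = 0.01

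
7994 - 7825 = 169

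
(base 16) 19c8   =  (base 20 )ga0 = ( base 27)91C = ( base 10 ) 6600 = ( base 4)1213020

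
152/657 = 152/657 = 0.23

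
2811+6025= 8836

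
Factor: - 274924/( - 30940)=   311/35= 5^ (-1)*7^( - 1)* 311^1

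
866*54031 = 46790846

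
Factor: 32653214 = 2^1*11^1*1484237^1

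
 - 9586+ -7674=- 17260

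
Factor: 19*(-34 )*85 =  - 2^1*5^1*17^2*19^1 = - 54910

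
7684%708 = 604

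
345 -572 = - 227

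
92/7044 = 23/1761 = 0.01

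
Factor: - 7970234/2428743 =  - 2^1*3^( - 1 ) * 19^1*209743^1*809581^( -1)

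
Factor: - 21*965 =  - 20265 =- 3^1*5^1*7^1 * 193^1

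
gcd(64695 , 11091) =3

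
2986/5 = 2986/5 = 597.20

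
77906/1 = 77906 = 77906.00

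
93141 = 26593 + 66548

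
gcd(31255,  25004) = 6251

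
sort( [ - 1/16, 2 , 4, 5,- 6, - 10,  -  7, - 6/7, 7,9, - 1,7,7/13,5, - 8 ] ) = [ - 10, - 8, - 7,  -  6, - 1,-6/7,-1/16,7/13,2, 4,5, 5,7,7,9 ]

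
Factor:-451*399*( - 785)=3^1*5^1*7^1*11^1*19^1*41^1  *157^1 = 141259965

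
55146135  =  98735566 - 43589431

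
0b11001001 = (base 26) 7J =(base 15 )d6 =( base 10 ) 201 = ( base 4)3021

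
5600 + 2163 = 7763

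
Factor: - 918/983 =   -  2^1*3^3 * 17^1*983^( - 1)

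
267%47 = 32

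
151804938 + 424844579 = 576649517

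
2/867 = 2/867 = 0.00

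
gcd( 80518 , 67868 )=2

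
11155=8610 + 2545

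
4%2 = 0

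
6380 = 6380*1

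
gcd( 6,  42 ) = 6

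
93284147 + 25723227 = 119007374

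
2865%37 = 16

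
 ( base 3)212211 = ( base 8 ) 1203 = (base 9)784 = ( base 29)m5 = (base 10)643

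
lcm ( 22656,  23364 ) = 747648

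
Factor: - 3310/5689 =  -2^1 * 5^1*331^1*5689^ (-1 )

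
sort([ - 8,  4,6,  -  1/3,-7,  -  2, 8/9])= [  -  8, - 7, - 2, - 1/3, 8/9,4 , 6]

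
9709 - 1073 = 8636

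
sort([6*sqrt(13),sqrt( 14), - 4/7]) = [ - 4/7,sqrt( 14 ),6 *sqrt(13)]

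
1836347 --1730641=3566988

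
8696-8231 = 465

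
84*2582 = 216888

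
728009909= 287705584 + 440304325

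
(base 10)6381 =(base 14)247b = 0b1100011101101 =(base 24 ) B1L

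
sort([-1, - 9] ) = [ - 9, - 1]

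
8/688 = 1/86 = 0.01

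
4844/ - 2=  - 2422  +  0/1 = - 2422.00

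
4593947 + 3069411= 7663358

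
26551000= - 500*(-53102)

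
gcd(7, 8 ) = 1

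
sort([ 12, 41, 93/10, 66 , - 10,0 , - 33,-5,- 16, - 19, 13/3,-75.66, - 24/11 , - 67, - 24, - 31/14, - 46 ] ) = [ - 75.66, - 67, - 46, - 33, - 24,-19, - 16,  -  10, - 5, - 31/14, - 24/11, 0,13/3,93/10,12,  41,66] 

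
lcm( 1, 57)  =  57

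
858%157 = 73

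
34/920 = 17/460 = 0.04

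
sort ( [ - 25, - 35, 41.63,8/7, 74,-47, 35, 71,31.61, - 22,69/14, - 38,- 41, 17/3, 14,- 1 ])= [ - 47, - 41, - 38, - 35, - 25, - 22, - 1,8/7, 69/14, 17/3, 14, 31.61, 35, 41.63, 71, 74] 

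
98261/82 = 98261/82 =1198.30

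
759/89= 8 + 47/89 =8.53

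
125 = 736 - 611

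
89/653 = 89/653 = 0.14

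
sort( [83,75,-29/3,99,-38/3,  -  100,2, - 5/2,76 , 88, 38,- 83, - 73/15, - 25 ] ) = [ - 100, - 83, - 25 , - 38/3, - 29/3, - 73/15, - 5/2, 2, 38, 75,76, 83 , 88, 99]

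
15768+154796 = 170564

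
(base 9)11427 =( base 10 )7639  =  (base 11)5815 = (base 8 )16727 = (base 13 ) 3628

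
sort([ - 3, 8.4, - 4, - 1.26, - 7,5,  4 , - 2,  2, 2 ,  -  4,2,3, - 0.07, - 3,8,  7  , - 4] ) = [-7 ,-4,-4 , - 4, - 3, - 3, - 2, - 1.26, -0.07,2,2,  2, 3, 4,  5,7, 8, 8.4 ]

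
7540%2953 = 1634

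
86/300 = 43/150 = 0.29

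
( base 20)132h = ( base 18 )1aa5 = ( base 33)8gh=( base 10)9257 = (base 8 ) 22051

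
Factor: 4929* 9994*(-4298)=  - 211721310948 =- 2^2 *3^1*7^1*19^1*31^1 * 53^1*263^1*307^1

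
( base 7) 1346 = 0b1000001100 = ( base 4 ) 20030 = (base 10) 524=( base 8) 1014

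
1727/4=1727/4 =431.75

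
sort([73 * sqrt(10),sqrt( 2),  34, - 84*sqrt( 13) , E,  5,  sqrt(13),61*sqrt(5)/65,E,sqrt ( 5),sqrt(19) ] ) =[ - 84*sqrt(13 ),  sqrt(2),  61*sqrt(5 ) /65, sqrt(5 ),E, E, sqrt( 13),sqrt(19) , 5,34,73*sqrt( 10)] 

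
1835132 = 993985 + 841147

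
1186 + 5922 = 7108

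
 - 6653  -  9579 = - 16232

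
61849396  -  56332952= 5516444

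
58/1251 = 58/1251 = 0.05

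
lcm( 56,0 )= 0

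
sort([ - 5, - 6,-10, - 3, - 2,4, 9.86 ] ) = [ - 10, - 6, - 5, -3, - 2 , 4,  9.86 ] 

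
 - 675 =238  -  913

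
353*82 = 28946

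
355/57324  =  355/57324 = 0.01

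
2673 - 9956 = -7283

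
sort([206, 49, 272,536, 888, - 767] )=[-767,49,206, 272,536,888]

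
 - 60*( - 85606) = 5136360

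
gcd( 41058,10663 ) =1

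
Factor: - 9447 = - 3^1*47^1*67^1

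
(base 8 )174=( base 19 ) 6A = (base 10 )124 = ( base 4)1330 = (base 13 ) 97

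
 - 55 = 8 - 63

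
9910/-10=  - 991/1 = - 991.00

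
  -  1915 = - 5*383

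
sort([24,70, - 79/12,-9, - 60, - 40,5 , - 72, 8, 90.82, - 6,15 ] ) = [ - 72, - 60 , - 40, - 9, - 79/12 ,  -  6,5, 8,15 , 24,70,90.82]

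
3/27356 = 3/27356 = 0.00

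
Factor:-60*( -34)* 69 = 140760 = 2^3*3^2 *5^1* 17^1*23^1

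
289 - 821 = - 532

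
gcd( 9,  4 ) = 1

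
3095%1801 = 1294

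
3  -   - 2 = 5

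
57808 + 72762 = 130570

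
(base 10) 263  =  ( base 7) 524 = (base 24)AN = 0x107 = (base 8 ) 407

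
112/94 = 56/47 = 1.19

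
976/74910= 488/37455 =0.01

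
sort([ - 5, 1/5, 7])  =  [-5,1/5,  7]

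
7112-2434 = 4678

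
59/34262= 59/34262= 0.00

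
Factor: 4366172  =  2^2*41^1*79^1*337^1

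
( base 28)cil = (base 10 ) 9933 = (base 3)111121220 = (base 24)H5L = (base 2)10011011001101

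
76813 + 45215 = 122028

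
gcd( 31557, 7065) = 471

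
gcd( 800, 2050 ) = 50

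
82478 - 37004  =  45474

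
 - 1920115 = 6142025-8062140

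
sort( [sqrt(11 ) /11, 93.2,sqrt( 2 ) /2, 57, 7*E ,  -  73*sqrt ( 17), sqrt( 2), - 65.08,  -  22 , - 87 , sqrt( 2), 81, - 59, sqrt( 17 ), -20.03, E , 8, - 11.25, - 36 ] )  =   [  -  73*sqrt( 17),-87, - 65.08, - 59, - 36 ,-22,-20.03,  -  11.25,sqrt( 11) /11,sqrt(2)/2, sqrt( 2), sqrt(2 ),E , sqrt(17),8 , 7*E, 57,81, 93.2]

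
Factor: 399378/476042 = 3^1*257^1*919^( - 1 ) = 771/919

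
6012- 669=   5343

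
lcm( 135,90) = 270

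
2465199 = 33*74703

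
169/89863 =169/89863 = 0.00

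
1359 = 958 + 401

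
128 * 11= 1408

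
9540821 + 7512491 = 17053312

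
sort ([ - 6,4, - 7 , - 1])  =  [ - 7, - 6,-1, 4] 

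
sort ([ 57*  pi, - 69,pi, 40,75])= [-69  ,  pi , 40, 75,57*pi]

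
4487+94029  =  98516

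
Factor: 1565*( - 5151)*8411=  - 3^1*5^1*13^1*17^1*101^1*313^1*647^1  =  - 67803720465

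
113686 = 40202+73484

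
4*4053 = 16212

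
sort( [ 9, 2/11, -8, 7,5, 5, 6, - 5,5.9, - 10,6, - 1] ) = [ - 10 , - 8, - 5, - 1, 2/11,5,5, 5.9,6,6,7, 9] 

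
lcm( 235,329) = 1645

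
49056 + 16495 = 65551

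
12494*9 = 112446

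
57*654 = 37278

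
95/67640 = 1/712 = 0.00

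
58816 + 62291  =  121107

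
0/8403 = 0 = 0.00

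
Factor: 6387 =3^1*2129^1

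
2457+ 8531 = 10988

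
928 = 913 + 15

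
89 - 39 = 50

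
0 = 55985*0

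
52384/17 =3081  +  7/17 = 3081.41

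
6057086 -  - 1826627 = 7883713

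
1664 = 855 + 809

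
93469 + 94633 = 188102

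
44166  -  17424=26742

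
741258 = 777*954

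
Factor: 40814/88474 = 20407/44237 = 31^(-1 )*1427^(-1 ) * 20407^1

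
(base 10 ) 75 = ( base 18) 43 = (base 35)25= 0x4B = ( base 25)30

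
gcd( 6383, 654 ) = 1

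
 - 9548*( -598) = 5709704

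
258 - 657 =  - 399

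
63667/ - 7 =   -  63667/7 = - 9095.29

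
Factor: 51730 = 2^1*5^1 * 7^1 * 739^1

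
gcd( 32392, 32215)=1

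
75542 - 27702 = 47840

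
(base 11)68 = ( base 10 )74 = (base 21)3b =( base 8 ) 112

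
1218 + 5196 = 6414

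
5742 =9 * 638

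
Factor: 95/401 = 5^1*19^1*401^(-1 )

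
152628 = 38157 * 4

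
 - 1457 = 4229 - 5686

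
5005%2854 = 2151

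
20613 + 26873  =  47486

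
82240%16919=14564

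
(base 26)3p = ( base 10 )103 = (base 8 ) 147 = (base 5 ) 403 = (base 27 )3m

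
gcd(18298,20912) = 2614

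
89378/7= 89378/7= 12768.29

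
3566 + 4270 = 7836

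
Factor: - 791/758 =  - 2^( - 1) * 7^1*113^1*379^( - 1)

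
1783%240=103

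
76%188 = 76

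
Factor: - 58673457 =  - 3^3*43^1*97^1*521^1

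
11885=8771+3114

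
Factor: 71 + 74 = 145 = 5^1*29^1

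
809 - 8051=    - 7242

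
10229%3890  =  2449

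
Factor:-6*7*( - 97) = 2^1*3^1 * 7^1*97^1= 4074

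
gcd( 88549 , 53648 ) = 1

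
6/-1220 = - 1 + 607/610 = - 0.00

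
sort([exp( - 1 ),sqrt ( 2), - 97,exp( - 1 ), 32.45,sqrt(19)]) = [ - 97, exp( - 1),exp (- 1),sqrt( 2), sqrt(19),32.45 ]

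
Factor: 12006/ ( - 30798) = - 23^1*59^( - 1) = - 23/59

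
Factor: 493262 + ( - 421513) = 71749=157^1*457^1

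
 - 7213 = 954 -8167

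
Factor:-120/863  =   - 2^3 * 3^1*5^1*863^( - 1) 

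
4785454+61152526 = 65937980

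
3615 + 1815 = 5430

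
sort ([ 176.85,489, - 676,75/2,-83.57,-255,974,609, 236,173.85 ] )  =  [ - 676, - 255,-83.57,75/2, 173.85,  176.85, 236,489, 609 , 974 ]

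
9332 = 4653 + 4679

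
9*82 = 738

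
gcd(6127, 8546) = 1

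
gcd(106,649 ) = 1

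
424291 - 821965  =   - 397674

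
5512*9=49608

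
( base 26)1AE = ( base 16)3b6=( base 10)950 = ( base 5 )12300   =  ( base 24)1fe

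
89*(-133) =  -11837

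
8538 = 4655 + 3883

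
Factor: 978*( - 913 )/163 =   -  5478=   -  2^1 * 3^1  *  11^1*83^1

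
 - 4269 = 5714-9983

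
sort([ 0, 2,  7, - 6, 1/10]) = [ - 6, 0,1/10,2, 7]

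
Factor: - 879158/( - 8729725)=2^1 * 5^( - 2)*7^2* 29^( - 1)*8971^1*12041^ ( - 1)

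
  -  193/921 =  - 1  +  728/921 = - 0.21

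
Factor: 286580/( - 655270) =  - 2^1* 11^( - 1)*37^(-1)*89^1  =  -178/407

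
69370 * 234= 16232580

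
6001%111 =7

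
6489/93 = 2163/31 = 69.77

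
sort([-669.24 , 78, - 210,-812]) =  [- 812, - 669.24,  -  210, 78] 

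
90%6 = 0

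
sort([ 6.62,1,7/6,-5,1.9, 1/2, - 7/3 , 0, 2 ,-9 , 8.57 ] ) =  [ - 9, - 5,- 7/3, 0, 1/2,1 , 7/6,1.9 , 2, 6.62, 8.57]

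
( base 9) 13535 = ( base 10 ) 9185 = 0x23e1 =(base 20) 12J5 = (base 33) 8EB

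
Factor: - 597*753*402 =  - 180715482 = -  2^1*3^3*67^1*199^1*251^1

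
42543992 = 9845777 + 32698215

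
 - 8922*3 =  -26766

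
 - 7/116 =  - 7/116=-0.06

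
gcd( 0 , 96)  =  96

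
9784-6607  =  3177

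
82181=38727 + 43454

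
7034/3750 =3517/1875=1.88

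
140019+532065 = 672084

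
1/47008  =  1/47008 = 0.00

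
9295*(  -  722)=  - 6710990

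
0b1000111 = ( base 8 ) 107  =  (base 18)3h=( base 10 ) 71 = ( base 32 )27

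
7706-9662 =-1956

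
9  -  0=9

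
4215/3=1405 = 1405.00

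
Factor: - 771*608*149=-2^5*3^1*19^1*149^1*257^1  =  -69846432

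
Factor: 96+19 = 5^1*23^1 = 115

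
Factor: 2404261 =83^2 * 349^1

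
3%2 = 1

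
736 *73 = 53728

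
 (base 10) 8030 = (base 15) 25A5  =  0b1111101011110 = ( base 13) 3869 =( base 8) 17536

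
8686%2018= 614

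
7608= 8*951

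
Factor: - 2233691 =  - 23^1*97117^1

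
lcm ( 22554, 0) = 0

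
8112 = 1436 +6676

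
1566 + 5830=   7396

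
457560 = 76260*6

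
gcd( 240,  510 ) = 30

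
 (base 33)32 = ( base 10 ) 101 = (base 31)38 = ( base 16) 65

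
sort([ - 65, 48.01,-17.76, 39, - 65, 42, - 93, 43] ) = [- 93, - 65, - 65, - 17.76, 39, 42, 43, 48.01]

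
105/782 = 105/782 = 0.13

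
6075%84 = 27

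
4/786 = 2/393  =  0.01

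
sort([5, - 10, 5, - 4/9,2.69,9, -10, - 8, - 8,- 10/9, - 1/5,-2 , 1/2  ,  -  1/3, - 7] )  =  [ - 10 , - 10, - 8, - 8, - 7, - 2, - 10/9, - 4/9, - 1/3, - 1/5, 1/2, 2.69,5,5, 9]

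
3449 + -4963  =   - 1514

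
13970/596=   23 + 131/298 = 23.44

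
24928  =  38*656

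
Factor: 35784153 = 3^3*1033^1*1283^1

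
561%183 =12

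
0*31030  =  0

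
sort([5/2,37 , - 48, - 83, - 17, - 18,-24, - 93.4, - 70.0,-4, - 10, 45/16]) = [ -93.4, - 83,  -  70.0, - 48,-24, - 18,-17,-10,- 4,5/2,45/16 , 37]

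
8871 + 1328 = 10199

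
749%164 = 93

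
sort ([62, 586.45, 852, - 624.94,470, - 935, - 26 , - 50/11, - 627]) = [ - 935, - 627 , - 624.94 ,  -  26, - 50/11,62,  470, 586.45 , 852] 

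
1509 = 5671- 4162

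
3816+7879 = 11695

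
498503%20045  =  17423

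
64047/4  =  16011 + 3/4 = 16011.75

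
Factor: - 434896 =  - 2^4*7^1*11^1*353^1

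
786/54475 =786/54475 = 0.01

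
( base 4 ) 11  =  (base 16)5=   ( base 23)5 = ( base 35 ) 5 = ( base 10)5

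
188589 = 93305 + 95284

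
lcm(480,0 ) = 0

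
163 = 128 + 35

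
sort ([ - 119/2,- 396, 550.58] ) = [-396, - 119/2,  550.58]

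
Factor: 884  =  2^2*13^1 *17^1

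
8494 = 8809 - 315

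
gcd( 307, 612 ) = 1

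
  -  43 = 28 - 71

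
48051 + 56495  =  104546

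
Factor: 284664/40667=2^3*3^1*11^( - 1)*29^1*409^1*3697^( - 1 )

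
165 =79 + 86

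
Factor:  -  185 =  - 5^1*37^1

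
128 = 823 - 695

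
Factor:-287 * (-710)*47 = 2^1*5^1*7^1 *41^1*47^1*71^1 = 9577190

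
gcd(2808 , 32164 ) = 4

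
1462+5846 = 7308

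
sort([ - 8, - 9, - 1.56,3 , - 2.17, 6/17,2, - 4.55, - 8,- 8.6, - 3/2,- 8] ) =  [-9, - 8.6, - 8,-8 ,  -  8, - 4.55 , -2.17,  -  1.56, - 3/2,  6/17,  2, 3] 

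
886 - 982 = - 96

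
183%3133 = 183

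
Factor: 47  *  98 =4606  =  2^1*7^2*47^1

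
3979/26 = 153 + 1/26 = 153.04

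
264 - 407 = - 143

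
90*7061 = 635490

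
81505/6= 81505/6 = 13584.17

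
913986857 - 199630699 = 714356158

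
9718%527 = 232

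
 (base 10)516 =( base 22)11a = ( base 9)633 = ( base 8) 1004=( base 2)1000000100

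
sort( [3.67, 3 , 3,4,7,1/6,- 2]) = [ - 2,1/6,3,  3,3.67, 4, 7]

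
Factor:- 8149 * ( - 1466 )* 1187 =14180417158 = 2^1*29^1*281^1*733^1*1187^1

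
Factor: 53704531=761^1*70571^1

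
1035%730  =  305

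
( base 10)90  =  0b1011010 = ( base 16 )5a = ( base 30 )30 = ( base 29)33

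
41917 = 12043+29874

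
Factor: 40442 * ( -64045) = -2^1*5^1*73^1*277^1*12809^1=- 2590107890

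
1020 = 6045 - 5025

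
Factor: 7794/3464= 9/4 = 2^( - 2 ) * 3^2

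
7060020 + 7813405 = 14873425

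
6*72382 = 434292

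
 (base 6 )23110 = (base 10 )3282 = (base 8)6322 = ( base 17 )B61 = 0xcd2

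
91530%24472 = 18114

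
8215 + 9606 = 17821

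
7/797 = 7/797 = 0.01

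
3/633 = 1/211 = 0.00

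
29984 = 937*32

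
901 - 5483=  - 4582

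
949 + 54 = 1003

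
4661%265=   156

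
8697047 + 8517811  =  17214858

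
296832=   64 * 4638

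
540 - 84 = 456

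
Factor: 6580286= 2^1*97^1 * 107^1*317^1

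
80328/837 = 95 + 271/279 = 95.97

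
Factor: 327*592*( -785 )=-151963440 = -2^4*3^1 * 5^1*37^1*109^1*157^1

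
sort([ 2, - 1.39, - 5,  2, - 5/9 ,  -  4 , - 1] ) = [ - 5, - 4,-1.39, - 1, - 5/9,2,  2]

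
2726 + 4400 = 7126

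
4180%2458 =1722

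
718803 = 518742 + 200061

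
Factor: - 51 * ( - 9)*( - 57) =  - 26163 = - 3^4*17^1  *  19^1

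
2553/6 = 425 + 1/2 = 425.50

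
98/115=98/115 = 0.85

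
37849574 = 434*87211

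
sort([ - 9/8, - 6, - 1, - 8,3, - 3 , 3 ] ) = [ - 8 , - 6,-3, - 9/8 , - 1, 3 , 3 ] 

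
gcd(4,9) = 1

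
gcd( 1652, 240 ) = 4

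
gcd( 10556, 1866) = 2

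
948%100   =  48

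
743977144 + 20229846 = 764206990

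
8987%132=11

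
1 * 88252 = 88252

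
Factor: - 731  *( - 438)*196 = 62754888 = 2^3*3^1*7^2*17^1*43^1*73^1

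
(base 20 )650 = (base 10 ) 2500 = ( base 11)1973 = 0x9c4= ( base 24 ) 484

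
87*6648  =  578376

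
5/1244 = 5/1244  =  0.00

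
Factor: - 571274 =  -  2^1 *11^1 * 23^1*1129^1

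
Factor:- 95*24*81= - 184680 = - 2^3*3^5 * 5^1*19^1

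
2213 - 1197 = 1016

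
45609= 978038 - 932429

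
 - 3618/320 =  - 12 + 111/160 = - 11.31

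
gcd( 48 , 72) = 24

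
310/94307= 310/94307 = 0.00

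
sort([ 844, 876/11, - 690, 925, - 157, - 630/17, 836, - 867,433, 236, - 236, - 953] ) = [ - 953, - 867, - 690  ,- 236, - 157, - 630/17, 876/11,236, 433, 836, 844,925]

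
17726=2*8863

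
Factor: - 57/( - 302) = 2^(-1) * 3^1 * 19^1 * 151^(-1 )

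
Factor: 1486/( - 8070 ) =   -  743/4035 = - 3^( - 1 )*5^( - 1)*269^( - 1 )*743^1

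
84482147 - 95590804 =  - 11108657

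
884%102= 68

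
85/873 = 85/873 = 0.10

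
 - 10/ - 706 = 5/353=0.01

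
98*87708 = 8595384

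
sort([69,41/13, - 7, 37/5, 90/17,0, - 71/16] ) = [ - 7, - 71/16,0, 41/13, 90/17, 37/5, 69] 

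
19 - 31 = - 12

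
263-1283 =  - 1020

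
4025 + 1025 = 5050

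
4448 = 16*278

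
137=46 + 91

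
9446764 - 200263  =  9246501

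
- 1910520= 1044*(  -  1830)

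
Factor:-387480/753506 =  - 193740/376753 = -  2^2*3^1* 5^1*13^( - 1)*73^( - 1 )*397^( - 1)*3229^1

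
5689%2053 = 1583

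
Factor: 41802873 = 3^1*7^1 * 61^1 * 32633^1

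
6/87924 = 1/14654 = 0.00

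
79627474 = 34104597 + 45522877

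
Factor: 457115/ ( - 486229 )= - 5^1*19^( - 1)*157^ ( - 1)*163^( - 1)*91423^1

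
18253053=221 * 82593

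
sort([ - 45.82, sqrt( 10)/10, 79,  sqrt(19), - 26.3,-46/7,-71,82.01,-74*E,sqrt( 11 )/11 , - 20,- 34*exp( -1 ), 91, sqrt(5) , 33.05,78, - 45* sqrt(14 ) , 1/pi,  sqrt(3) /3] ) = [ - 74*E,  -  45*sqrt( 14 ),-71, -45.82,-26.3, - 20 , -34*exp(-1), - 46/7, sqrt( 11)/11,sqrt(10)/10, 1/pi, sqrt( 3)/3, sqrt( 5), sqrt(19) , 33.05,  78,  79, 82.01,91 ]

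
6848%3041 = 766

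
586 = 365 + 221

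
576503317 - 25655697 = 550847620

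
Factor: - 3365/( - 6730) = 1/2 = 2^ (  -  1)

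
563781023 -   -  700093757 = 1263874780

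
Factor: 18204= 2^2 * 3^1*37^1 * 41^1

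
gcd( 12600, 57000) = 600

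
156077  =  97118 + 58959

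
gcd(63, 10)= 1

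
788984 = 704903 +84081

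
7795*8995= 70116025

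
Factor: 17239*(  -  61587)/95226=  - 353899431/31742=-2^( - 1)*3^2*59^(-1)*269^(-1)*2281^1*17239^1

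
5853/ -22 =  - 5853/22 = - 266.05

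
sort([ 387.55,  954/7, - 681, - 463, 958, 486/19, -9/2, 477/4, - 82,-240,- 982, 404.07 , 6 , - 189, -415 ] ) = [ - 982,-681,-463 , - 415, - 240, - 189, - 82, - 9/2, 6,486/19, 477/4,  954/7,387.55,  404.07 , 958 ]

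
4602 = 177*26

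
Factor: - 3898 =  - 2^1*1949^1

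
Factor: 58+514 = 2^2* 11^1*13^1 = 572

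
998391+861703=1860094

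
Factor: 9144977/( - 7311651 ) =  - 3^(  -  1 )*71^( - 1)*113^1 * 34327^( - 1)*80929^1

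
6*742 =4452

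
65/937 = 65/937 =0.07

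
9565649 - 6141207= 3424442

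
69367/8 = 8670+ 7/8 = 8670.88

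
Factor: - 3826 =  - 2^1* 1913^1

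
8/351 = 8/351 = 0.02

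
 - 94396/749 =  - 94396/749 = - 126.03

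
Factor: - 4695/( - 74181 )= 5/79 = 5^1  *79^( - 1 ) 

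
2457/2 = 1228 + 1/2=   1228.50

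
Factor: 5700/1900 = 3=3^1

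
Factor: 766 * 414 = 2^2*3^2 * 23^1*383^1  =  317124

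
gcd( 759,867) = 3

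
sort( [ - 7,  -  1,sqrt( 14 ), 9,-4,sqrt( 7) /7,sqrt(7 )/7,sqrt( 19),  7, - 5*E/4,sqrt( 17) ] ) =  [ - 7, - 4 , - 5*E/4,-1,  sqrt( 7)/7,sqrt (7) /7, sqrt(14 ), sqrt( 17 ),sqrt( 19),7,9] 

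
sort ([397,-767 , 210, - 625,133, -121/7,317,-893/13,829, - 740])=[-767, - 740,-625, - 893/13,-121/7, 133, 210 , 317 , 397,829 ]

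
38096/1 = 38096 = 38096.00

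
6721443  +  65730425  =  72451868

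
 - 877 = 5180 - 6057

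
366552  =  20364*18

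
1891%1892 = 1891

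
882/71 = 12 + 30/71=12.42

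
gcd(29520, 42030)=90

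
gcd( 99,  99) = 99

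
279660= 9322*30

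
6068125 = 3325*1825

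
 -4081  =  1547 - 5628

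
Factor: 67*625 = 5^4*67^1 = 41875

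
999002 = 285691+713311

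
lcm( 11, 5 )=55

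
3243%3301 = 3243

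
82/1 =82  =  82.00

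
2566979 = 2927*877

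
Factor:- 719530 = -2^1*5^1 *7^1* 19^1*541^1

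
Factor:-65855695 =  - 5^1*47^1*71^1 *3947^1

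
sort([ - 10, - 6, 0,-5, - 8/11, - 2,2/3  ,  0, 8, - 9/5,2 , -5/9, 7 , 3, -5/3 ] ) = [ - 10, - 6 , - 5, -2 , - 9/5,-5/3, - 8/11, -5/9,0, 0 , 2/3,2, 3, 7,8] 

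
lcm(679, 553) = 53641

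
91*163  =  14833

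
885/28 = 31+17/28= 31.61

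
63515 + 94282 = 157797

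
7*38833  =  271831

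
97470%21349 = 12074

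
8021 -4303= 3718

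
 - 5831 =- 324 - 5507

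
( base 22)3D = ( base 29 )2l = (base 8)117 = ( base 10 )79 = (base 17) 4b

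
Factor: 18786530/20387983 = 2683790/2912569 = 2^1*5^1*11^( - 1)*17^1 *15787^1*264779^( - 1) 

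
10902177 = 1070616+9831561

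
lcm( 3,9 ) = 9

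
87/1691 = 87/1691= 0.05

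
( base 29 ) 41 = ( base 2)1110101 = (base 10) 117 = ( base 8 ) 165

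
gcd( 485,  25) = 5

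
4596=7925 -3329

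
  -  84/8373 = - 1 + 2763/2791  =  - 0.01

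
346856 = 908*382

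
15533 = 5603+9930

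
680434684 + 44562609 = 724997293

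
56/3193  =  56/3193 = 0.02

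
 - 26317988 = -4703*5596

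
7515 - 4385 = 3130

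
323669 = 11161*29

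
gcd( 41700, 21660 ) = 60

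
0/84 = 0 = 0.00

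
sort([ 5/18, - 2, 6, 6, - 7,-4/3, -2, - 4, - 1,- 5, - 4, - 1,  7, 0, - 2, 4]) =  [ - 7, - 5, - 4, - 4, - 2,  -  2,-2 ,-4/3, - 1, - 1, 0, 5/18,4, 6,6, 7]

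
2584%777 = 253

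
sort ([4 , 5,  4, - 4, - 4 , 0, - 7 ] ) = [ - 7, - 4, - 4, 0, 4,4, 5]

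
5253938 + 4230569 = 9484507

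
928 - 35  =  893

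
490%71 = 64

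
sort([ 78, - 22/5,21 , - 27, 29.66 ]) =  [-27, - 22/5, 21, 29.66, 78]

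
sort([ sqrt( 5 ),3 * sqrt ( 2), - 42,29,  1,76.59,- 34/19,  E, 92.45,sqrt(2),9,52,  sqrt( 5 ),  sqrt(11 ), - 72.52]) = [-72.52, - 42, - 34/19,1,sqrt( 2),sqrt( 5) , sqrt (5),E, sqrt ( 11 ) , 3*sqrt( 2),9, 29,52, 76.59, 92.45 ] 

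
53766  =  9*5974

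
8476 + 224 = 8700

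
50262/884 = 56 + 379/442 = 56.86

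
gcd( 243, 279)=9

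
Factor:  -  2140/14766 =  - 10/69 = - 2^1*3^ ( - 1)*5^1 *23^(-1) 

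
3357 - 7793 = - 4436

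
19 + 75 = 94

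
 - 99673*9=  - 897057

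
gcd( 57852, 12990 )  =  6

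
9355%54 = 13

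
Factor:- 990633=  - 3^1*7^2*23^1*293^1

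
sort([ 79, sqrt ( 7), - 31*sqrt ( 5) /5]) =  [ - 31*sqrt( 5 )/5, sqrt( 7),79]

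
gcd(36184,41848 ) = 8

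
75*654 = 49050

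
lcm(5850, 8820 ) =573300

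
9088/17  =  534 + 10/17 =534.59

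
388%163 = 62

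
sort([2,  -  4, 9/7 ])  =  [ - 4, 9/7,  2] 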